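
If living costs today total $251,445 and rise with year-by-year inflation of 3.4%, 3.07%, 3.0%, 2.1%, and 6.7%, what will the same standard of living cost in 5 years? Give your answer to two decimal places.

Cumulative price-level factor: 1.034 × 1.0307 × 1.030 × 1.021 × 1.067 ≈ 1.1958596186.
Multiplying $251,445 by the price-level factor gives the future nominal sum.

$300,692.92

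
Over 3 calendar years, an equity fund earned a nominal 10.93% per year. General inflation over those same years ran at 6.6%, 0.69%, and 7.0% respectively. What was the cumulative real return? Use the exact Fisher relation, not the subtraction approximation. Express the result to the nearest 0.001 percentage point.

Cumulative inflation factor: 1.066 × 1.0069 × 1.070 ≈ 1.14849.
Nominal growth factor: 1.36505. Real growth factor = 1.36505 / 1.14849 ≈ 1.18856.
Total real return ≈ 18.8556%.

18.856%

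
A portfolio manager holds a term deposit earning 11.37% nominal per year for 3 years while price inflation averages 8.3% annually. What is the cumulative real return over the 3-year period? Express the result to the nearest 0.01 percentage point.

The annual real rate is (1+11.37%)/(1+8.3%) − 1 = 2.8347%.
Compounded over 3 years: (1 + 0.028347)^3 − 1 ≈ 0.08748.

8.75%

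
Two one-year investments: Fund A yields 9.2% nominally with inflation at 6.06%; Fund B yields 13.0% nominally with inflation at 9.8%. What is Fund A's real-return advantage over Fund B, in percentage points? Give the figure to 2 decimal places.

0.05

Fund A real return: 1.092/1.0606 − 1 = 2.961%.
Fund B real return: 1.130/1.098 − 1 = 2.914%.
Difference: 2.961 − 2.914 = 0.047 pp.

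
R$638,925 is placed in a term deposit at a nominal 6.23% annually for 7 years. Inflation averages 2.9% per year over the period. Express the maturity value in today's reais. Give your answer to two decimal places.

R$798,495.60

Nominal value at maturity: R$638,925 × (1 + 6.23%)^7 ≈ R$975,394.16.
Price-level factor over 7 years: (1 + 2.9%)^7 ≈ 1.2215398048.
The maturity value deflated by that factor is the answer in today's purchasing power.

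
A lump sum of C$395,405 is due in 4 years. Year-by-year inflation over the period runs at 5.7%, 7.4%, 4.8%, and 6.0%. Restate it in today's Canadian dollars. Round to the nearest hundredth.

Price-level factor over 4 years: 1.057 × 1.074 × 1.048 × 1.060 ≈ 1.2610909718.
Purchasing power today: C$395,405 divided by that factor.

C$313,542.01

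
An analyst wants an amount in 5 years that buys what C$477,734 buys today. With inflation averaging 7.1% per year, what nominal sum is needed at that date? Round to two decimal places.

C$673,183.57

Cumulative price-level factor: (1+7.1%)^5 ≈ 1.4091179726.
Multiplying C$477,734 by the price-level factor gives the future nominal sum.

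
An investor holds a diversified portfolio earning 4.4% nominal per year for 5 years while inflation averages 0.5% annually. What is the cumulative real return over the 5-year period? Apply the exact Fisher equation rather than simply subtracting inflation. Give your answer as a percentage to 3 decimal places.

The annual real rate is (1+4.4%)/(1+0.5%) − 1 = 3.8806%.
Compounded over 5 years: (1 + 0.038806)^5 − 1 ≈ 0.20968.

20.968%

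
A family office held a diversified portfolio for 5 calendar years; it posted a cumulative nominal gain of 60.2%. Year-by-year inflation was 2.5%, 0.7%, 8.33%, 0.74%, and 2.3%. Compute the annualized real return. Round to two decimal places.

6.81%

Cumulative inflation factor: 1.025 × 1.007 × 1.0833 × 1.0074 × 1.023 ≈ 1.15234.
Nominal growth factor: 1.60200. Real growth factor = 1.60200 / 1.15234 ≈ 1.39022.
Annualized: 1.39022^(1/5) − 1 ≈ 0.06811.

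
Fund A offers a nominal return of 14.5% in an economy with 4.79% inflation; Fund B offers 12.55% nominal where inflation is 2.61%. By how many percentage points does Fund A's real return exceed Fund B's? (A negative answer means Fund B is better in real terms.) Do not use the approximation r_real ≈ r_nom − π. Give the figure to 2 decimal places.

Fund A real return: 1.145/1.0479 − 1 = 9.266%.
Fund B real return: 1.1255/1.0261 − 1 = 9.687%.
Difference: 9.266 − 9.687 = -0.421 pp.

-0.42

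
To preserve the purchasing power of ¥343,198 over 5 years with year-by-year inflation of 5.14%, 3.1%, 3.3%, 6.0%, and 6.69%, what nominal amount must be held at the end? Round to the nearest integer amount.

Cumulative price-level factor: 1.0514 × 1.031 × 1.033 × 1.060 × 1.0669 ≈ 1.2663581213.
The nominal amount required is ¥343,198 scaled up by that factor.

¥434,612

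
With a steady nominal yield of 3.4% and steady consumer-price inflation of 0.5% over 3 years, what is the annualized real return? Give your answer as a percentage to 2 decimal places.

2.89%

With constant rates the annual real return is the same each year: (1+3.4%)/(1+0.5%) − 1 = 0.02886.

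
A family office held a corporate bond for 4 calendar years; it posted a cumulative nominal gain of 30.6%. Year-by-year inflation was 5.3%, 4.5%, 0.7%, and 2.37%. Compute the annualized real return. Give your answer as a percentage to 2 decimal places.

Cumulative inflation factor: 1.053 × 1.045 × 1.007 × 1.0237 ≈ 1.13435.
Nominal growth factor: 1.30600. Real growth factor = 1.30600 / 1.13435 ≈ 1.15132.
Annualized: 1.15132^(1/4) − 1 ≈ 0.03586.

3.59%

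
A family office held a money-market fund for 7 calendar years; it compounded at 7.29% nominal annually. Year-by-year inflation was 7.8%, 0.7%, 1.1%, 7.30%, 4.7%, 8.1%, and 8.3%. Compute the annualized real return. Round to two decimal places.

1.81%

Cumulative inflation factor: 1.078 × 1.007 × 1.011 × 1.0730 × 1.047 × 1.081 × 1.083 ≈ 1.44344.
Nominal growth factor: 1.63650. Real growth factor = 1.63650 / 1.44344 ≈ 1.13374.
Annualized: 1.13374^(1/7) − 1 ≈ 0.01809.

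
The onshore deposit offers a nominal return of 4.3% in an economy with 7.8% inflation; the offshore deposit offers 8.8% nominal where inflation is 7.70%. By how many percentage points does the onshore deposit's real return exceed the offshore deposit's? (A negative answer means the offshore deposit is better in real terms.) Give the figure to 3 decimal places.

The onshore deposit real return: 1.043/1.078 − 1 = -3.2468%.
The offshore deposit real return: 1.088/1.0770 − 1 = 1.0214%.
Difference: -3.2468 − 1.0214 = -4.2682 pp.

-4.268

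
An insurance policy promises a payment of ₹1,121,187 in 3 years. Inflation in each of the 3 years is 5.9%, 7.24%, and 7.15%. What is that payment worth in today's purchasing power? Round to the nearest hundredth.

₹921,367.97

Price-level factor over 3 years: 1.059 × 1.0724 × 1.0715 = 1.2168721194.
Purchasing power today: ₹1,121,187 divided by that factor.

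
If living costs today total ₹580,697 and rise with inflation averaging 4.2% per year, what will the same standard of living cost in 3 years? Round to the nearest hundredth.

Cumulative price-level factor: (1+4.2%)^3 = 1.131366088.
The nominal amount required is ₹580,697 scaled up by that factor.

₹656,980.89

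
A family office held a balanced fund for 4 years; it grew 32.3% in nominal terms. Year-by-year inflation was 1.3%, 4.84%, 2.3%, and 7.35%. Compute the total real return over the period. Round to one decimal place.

Cumulative inflation factor: 1.013 × 1.0484 × 1.023 × 1.0735 ≈ 1.16631.
Nominal growth factor: 1.32300. Real growth factor = 1.32300 / 1.16631 ≈ 1.13435.
Total real return ≈ 13.4346%.

13.4%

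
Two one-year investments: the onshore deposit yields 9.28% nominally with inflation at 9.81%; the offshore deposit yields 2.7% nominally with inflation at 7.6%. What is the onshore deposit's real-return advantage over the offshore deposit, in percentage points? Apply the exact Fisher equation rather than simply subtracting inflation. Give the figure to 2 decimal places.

4.07

The onshore deposit real return: 1.0928/1.0981 − 1 = -0.483%.
The offshore deposit real return: 1.027/1.076 − 1 = -4.554%.
Difference: -0.483 − (-4.554) = 4.071 pp.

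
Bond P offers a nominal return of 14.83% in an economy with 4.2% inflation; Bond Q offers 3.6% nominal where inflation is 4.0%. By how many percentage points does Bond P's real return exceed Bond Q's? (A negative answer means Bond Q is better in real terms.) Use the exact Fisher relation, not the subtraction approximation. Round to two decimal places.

10.59

Bond P real return: 1.1483/1.042 − 1 = 10.202%.
Bond Q real return: 1.036/1.040 − 1 = -0.385%.
Difference: 10.202 − (-0.385) = 10.587 pp.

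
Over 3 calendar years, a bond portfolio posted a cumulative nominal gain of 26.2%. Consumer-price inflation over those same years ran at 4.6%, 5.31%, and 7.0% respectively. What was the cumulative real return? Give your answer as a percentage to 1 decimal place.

7.1%

Cumulative inflation factor: 1.046 × 1.0531 × 1.070 ≈ 1.17865.
Nominal growth factor: 1.26200. Real growth factor = 1.26200 / 1.17865 ≈ 1.07072.
Total real return ≈ 7.0716%.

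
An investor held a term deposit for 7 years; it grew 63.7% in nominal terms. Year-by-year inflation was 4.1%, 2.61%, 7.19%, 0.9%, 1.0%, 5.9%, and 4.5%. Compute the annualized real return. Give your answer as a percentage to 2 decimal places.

3.45%

Cumulative inflation factor: 1.041 × 1.0261 × 1.0719 × 1.009 × 1.010 × 1.059 × 1.045 ≈ 1.29128.
Nominal growth factor: 1.63700. Real growth factor = 1.63700 / 1.29128 ≈ 1.26774.
Annualized: 1.26774^(1/7) − 1 ≈ 0.03447.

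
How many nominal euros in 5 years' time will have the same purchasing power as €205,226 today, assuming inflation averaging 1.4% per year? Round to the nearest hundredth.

Cumulative price-level factor: (1+1.4%)^5 ≈ 1.0719876326.
Multiplying €205,226 by the price-level factor gives the future nominal sum.

€219,999.73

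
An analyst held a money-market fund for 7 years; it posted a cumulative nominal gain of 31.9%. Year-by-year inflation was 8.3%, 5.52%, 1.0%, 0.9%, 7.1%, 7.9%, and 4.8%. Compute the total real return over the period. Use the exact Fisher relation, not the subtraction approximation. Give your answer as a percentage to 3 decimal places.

-6.482%

Cumulative inflation factor: 1.083 × 1.0552 × 1.010 × 1.009 × 1.071 × 1.079 × 1.048 ≈ 1.41042.
Nominal growth factor: 1.31900. Real growth factor = 1.31900 / 1.41042 ≈ 0.93518.
Total real return ≈ -6.4817%.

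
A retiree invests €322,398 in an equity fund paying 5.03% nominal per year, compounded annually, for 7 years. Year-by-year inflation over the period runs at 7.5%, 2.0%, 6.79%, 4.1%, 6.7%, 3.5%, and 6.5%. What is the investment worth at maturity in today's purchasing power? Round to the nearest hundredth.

Nominal value at maturity: €322,398 × (1 + 5.03%)^7 ≈ €454,554.43.
Price-level factor over 7 years: 1.075 × 1.020 × 1.0679 × 1.041 × 1.067 × 1.035 × 1.065 ≈ 1.4336539283.
The maturity value deflated by that factor is the answer in today's purchasing power.

€317,060.08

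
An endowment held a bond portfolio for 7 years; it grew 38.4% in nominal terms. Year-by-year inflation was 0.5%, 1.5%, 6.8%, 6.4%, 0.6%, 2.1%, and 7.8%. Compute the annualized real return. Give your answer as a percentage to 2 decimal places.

Cumulative inflation factor: 1.005 × 1.015 × 1.068 × 1.064 × 1.006 × 1.021 × 1.078 ≈ 1.28348.
Nominal growth factor: 1.38400. Real growth factor = 1.38400 / 1.28348 ≈ 1.07832.
Annualized: 1.07832^(1/7) − 1 ≈ 0.01083.

1.08%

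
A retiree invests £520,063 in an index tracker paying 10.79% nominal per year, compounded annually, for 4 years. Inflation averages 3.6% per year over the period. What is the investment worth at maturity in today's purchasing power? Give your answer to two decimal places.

Nominal value at maturity: £520,063 × (1 + 10.79%)^4 ≈ £783,534.65.
Price-level factor over 4 years: (1 + 3.6%)^4 ≈ 1.1519643036.
The maturity value deflated by that factor is the answer in today's purchasing power.

£680,172.68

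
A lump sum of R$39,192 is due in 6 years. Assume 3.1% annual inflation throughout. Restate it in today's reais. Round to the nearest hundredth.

R$32,632.13

Price-level factor over 6 years: (1 + 3.1%)^6 ≈ 1.2010248455.
Purchasing power today: R$39,192 divided by that factor.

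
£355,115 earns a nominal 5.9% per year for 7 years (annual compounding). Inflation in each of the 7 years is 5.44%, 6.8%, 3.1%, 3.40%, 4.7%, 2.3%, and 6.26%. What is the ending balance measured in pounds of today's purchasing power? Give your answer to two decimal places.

Nominal value at maturity: £355,115 × (1 + 5.9%)^7 ≈ £530,445.46.
Price-level factor over 7 years: 1.0544 × 1.068 × 1.031 × 1.0340 × 1.047 × 1.023 × 1.0626 ≈ 1.3663060171.
The maturity value deflated by that factor is the answer in today's purchasing power.

£388,233.28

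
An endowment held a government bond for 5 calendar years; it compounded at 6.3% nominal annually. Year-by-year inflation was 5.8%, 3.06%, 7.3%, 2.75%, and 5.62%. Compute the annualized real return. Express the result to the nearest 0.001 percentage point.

Cumulative inflation factor: 1.058 × 1.0306 × 1.073 × 1.0275 × 1.0562 ≈ 1.26971.
Nominal growth factor: 1.35727. Real growth factor = 1.35727 / 1.26971 ≈ 1.06896.
Annualized: 1.06896^(1/5) − 1 ≈ 0.01343.

1.343%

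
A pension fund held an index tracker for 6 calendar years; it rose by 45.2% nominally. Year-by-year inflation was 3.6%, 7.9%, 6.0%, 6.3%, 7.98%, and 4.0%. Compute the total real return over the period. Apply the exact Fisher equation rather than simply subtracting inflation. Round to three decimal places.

Cumulative inflation factor: 1.036 × 1.079 × 1.060 × 1.063 × 1.0798 × 1.040 ≈ 1.41448.
Nominal growth factor: 1.45200. Real growth factor = 1.45200 / 1.41448 ≈ 1.02653.
Total real return ≈ 2.6525%.

2.653%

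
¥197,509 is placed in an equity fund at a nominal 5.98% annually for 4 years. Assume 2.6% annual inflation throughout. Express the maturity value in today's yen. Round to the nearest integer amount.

Nominal value at maturity: ¥197,509 × (1 + 5.98%)^4 ≈ ¥249,162.
Price-level factor over 4 years: (1 + 2.6%)^4 ≈ 1.1081267610.
The maturity value deflated by that factor is the answer in today's purchasing power.

¥224,850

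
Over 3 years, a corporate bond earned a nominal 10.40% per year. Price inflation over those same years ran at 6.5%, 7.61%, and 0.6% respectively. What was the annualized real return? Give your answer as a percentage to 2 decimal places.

Cumulative inflation factor: 1.065 × 1.0761 × 1.006 ≈ 1.15292.
Nominal growth factor: 1.34557. Real growth factor = 1.34557 / 1.15292 ≈ 1.16710.
Annualized: 1.16710^(1/3) − 1 ≈ 0.05286.

5.29%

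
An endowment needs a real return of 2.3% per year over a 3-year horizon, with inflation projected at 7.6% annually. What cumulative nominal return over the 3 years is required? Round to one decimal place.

33.4%

Required annual nominal rate: (1+2.3%)(1+7.6%) − 1 = 10.0748%.
Cumulative over 3 years: (1 + 0.100748)^3 − 1 ≈ 0.33372.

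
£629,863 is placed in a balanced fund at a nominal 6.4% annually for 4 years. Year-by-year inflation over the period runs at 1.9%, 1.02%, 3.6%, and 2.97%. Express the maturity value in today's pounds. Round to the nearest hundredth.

Nominal value at maturity: £629,863 × (1 + 6.4%)^4 ≈ £807,258.47.
Price-level factor over 4 years: 1.019 × 1.0102 × 1.036 × 1.0297 ≈ 1.0981256005.
Dividing the nominal maturity value by the price-level factor gives the value in today's money.

£735,123.99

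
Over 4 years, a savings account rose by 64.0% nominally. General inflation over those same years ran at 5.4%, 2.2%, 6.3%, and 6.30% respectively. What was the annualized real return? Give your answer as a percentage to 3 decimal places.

7.739%

Cumulative inflation factor: 1.054 × 1.022 × 1.063 × 1.0630 ≈ 1.21719.
Nominal growth factor: 1.64000. Real growth factor = 1.64000 / 1.21719 ≈ 1.34737.
Annualized: 1.34737^(1/4) − 1 ≈ 0.07739.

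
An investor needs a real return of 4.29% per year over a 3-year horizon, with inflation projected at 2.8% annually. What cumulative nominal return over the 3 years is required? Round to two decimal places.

Required annual nominal rate: (1+4.29%)(1+2.8%) − 1 = 7.21012%.
Cumulative over 3 years: (1 + 0.0721012)^3 − 1 ≈ 0.23227.

23.23%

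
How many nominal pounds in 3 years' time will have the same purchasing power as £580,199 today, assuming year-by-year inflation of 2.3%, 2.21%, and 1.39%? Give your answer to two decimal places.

£615,093.48

Cumulative price-level factor: 1.023 × 1.0221 × 1.0139 ≈ 1.0601422554.
The nominal amount required is £580,199 scaled up by that factor.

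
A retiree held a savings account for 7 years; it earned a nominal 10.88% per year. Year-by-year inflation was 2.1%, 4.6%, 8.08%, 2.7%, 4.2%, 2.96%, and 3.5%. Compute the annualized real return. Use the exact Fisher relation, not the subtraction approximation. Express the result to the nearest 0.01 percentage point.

Cumulative inflation factor: 1.021 × 1.046 × 1.0808 × 1.027 × 1.042 × 1.0296 × 1.035 ≈ 1.31628.
Nominal growth factor: 2.06050. Real growth factor = 2.06050 / 1.31628 ≈ 1.56539.
Annualized: 1.56539^(1/7) − 1 ≈ 0.06611.

6.61%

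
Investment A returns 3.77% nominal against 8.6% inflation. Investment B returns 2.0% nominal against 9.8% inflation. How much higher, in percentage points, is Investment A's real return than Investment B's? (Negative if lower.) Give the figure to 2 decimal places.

Investment A real return: 1.0377/1.086 − 1 = -4.448%.
Investment B real return: 1.020/1.098 − 1 = -7.104%.
Difference: -4.448 − (-7.104) = 2.656 pp.

2.66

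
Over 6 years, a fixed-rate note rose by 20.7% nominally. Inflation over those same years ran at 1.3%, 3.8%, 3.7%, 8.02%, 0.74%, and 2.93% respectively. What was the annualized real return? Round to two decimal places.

-0.20%

Cumulative inflation factor: 1.013 × 1.038 × 1.037 × 1.0802 × 1.0074 × 1.0293 ≈ 1.22133.
Nominal growth factor: 1.20700. Real growth factor = 1.20700 / 1.22133 ≈ 0.98827.
Annualized: 0.98827^(1/6) − 1 ≈ -0.00197.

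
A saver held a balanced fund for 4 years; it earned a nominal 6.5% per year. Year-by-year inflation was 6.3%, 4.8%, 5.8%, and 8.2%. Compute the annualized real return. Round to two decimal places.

Cumulative inflation factor: 1.063 × 1.048 × 1.058 × 1.082 ≈ 1.27529.
Nominal growth factor: 1.28647. Real growth factor = 1.28647 / 1.27529 ≈ 1.00877.
Annualized: 1.00877^(1/4) − 1 ≈ 0.00218.

0.22%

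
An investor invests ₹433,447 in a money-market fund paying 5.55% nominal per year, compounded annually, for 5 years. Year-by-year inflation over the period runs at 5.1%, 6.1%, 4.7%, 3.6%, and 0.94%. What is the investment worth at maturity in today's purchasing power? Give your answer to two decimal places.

Nominal value at maturity: ₹433,447 × (1 + 5.55%)^5 ≈ ₹567,841.58.
Price-level factor over 5 years: 1.051 × 1.061 × 1.047 × 1.036 × 1.0094 ≈ 1.2209217694.
Dividing the nominal maturity value by the price-level factor gives the value in today's money.

₹465,092.52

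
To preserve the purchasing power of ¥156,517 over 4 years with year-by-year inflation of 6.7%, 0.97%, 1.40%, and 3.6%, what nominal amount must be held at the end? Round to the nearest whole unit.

Cumulative price-level factor: 1.067 × 1.0097 × 1.0140 × 1.036 ≈ 1.1317603793.
Multiplying ¥156,517 by the price-level factor gives the future nominal sum.

¥177,140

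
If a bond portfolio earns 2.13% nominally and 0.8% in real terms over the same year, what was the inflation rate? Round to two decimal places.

1.32%

From (1+r_nom) = (1+r_real)(1+π), we get 1+π = (1 + 2.13%)/(1 + 0.8%) = 1.0213/1.008 ≈ 1.01319.
So π ≈ 1.3194%.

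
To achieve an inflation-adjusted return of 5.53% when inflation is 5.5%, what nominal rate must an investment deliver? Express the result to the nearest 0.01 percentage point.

By the Fisher equation, 1 + r_nom = (1 + 5.53%)(1 + 5.5%) = 1.0553 × 1.055 = 1.1133415.
So r_nom = 11.33415%.

11.33%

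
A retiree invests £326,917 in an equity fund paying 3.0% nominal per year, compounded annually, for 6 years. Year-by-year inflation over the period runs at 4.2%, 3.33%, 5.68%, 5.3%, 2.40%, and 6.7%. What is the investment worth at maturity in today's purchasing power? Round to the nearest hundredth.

Nominal value at maturity: £326,917 × (1 + 3.0%)^6 ≈ £390,355.99.
Price-level factor over 6 years: 1.042 × 1.0333 × 1.0568 × 1.053 × 1.0240 × 1.067 ≈ 1.3091207307.
The maturity value deflated by that factor is the answer in today's purchasing power.

£298,181.81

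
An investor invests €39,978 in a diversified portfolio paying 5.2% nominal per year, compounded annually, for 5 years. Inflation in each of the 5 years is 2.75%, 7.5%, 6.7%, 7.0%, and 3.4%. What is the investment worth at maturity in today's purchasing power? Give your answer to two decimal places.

€39,503.97

Nominal value at maturity: €39,978 × (1 + 5.2%)^5 ≈ €51,510.97.
Price-level factor over 5 years: 1.0275 × 1.075 × 1.067 × 1.070 × 1.034 ≈ 1.3039442713.
Dividing the nominal maturity value by the price-level factor gives the value in today's money.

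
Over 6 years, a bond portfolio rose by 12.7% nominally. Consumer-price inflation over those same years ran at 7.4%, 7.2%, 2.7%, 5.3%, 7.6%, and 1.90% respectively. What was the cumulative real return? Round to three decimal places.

Cumulative inflation factor: 1.074 × 1.072 × 1.027 × 1.053 × 1.076 × 1.0190 ≈ 1.36516.
Nominal growth factor: 1.12700. Real growth factor = 1.12700 / 1.36516 ≈ 0.82554.
Total real return ≈ -17.4457%.

-17.446%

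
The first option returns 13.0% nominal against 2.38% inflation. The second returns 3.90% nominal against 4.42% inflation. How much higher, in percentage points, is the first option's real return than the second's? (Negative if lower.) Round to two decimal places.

The first option real return: 1.130/1.0238 − 1 = 10.373%.
The second real return: 1.0390/1.0442 − 1 = -0.498%.
Difference: 10.373 − (-0.498) = 10.871 pp.

10.87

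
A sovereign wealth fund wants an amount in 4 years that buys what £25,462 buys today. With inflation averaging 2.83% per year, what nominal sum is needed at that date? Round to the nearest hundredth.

Cumulative price-level factor: (1+2.83%)^4 ≈ 1.1180966422.
Multiplying £25,462 by the price-level factor gives the future nominal sum.

£28,468.98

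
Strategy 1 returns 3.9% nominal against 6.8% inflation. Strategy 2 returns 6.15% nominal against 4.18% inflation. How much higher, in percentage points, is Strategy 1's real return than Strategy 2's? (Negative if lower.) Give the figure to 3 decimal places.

-4.606

Strategy 1 real return: 1.039/1.068 − 1 = -2.7154%.
Strategy 2 real return: 1.0615/1.0418 − 1 = 1.8910%.
Difference: -2.7154 − 1.8910 = -4.6064 pp.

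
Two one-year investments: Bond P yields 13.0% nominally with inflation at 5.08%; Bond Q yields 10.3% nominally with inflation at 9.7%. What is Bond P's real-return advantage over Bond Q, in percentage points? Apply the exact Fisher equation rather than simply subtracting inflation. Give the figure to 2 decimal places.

6.99

Bond P real return: 1.130/1.0508 − 1 = 7.537%.
Bond Q real return: 1.103/1.097 − 1 = 0.547%.
Difference: 7.537 − 0.547 = 6.990 pp.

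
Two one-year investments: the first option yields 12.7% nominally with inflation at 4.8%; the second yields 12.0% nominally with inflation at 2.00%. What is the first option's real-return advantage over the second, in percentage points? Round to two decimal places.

-2.27

The first option real return: 1.127/1.048 − 1 = 7.538%.
The second real return: 1.120/1.0200 − 1 = 9.804%.
Difference: 7.538 − 9.804 = -2.266 pp.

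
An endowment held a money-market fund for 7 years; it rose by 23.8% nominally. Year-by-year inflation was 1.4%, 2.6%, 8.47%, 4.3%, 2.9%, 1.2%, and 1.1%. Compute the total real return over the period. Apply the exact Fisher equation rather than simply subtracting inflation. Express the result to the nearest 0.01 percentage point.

Cumulative inflation factor: 1.014 × 1.026 × 1.0847 × 1.043 × 1.029 × 1.012 × 1.011 ≈ 1.23916.
Nominal growth factor: 1.23800. Real growth factor = 1.23800 / 1.23916 ≈ 0.99907.
Total real return ≈ -0.0934%.

-0.09%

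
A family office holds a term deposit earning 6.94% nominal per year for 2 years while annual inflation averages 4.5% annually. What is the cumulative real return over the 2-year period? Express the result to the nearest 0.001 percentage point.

The annual real rate is (1+6.94%)/(1+4.5%) − 1 = 2.3349%.
Compounded over 2 years: (1 + 0.023349)^2 − 1 ≈ 0.04724.

4.724%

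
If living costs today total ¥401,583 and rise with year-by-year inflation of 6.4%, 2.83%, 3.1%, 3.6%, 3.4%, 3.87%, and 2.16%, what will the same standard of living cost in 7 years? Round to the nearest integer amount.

¥514,928

Cumulative price-level factor: 1.064 × 1.0283 × 1.031 × 1.036 × 1.034 × 1.0387 × 1.0216 ≈ 1.2822462543.
Multiplying ¥401,583 by the price-level factor gives the future nominal sum.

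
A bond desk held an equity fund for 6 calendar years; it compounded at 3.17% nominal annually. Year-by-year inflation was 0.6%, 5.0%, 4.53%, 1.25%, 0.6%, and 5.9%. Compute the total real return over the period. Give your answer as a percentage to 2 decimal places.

1.25%

Cumulative inflation factor: 1.006 × 1.050 × 1.0453 × 1.0125 × 1.006 × 1.059 ≈ 1.19101.
Nominal growth factor: 1.20593. Real growth factor = 1.20593 / 1.19101 ≈ 1.01252.
Total real return ≈ 1.2519%.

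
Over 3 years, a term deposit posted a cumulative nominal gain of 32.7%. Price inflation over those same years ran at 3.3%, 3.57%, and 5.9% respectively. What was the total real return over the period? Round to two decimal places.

Cumulative inflation factor: 1.033 × 1.0357 × 1.059 ≈ 1.13300.
Nominal growth factor: 1.32700. Real growth factor = 1.32700 / 1.13300 ≈ 1.17123.
Total real return ≈ 17.1226%.

17.12%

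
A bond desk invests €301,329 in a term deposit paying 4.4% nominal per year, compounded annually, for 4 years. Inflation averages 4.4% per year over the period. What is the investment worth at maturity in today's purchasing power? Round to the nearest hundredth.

€301,329.00

Nominal value at maturity: €301,329 × (1 + 4.4%)^4 ≈ €357,966.94.
Price-level factor over 4 years: (1 + 4.4%)^4 ≈ 1.1879604841.
Dividing the nominal maturity value by the price-level factor gives the value in today's money.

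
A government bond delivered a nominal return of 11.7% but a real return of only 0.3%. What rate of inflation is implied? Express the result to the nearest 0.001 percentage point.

From (1+r_nom) = (1+r_real)(1+π), we get 1+π = (1 + 11.7%)/(1 + 0.3%) = 1.117/1.003 ≈ 1.11366.
So π ≈ 11.3659%.

11.366%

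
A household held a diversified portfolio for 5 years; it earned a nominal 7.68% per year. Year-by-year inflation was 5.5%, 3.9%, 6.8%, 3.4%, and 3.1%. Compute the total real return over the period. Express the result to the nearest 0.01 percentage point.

16.00%

Cumulative inflation factor: 1.055 × 1.039 × 1.068 × 1.034 × 1.031 ≈ 1.24801.
Nominal growth factor: 1.44769. Real growth factor = 1.44769 / 1.24801 ≈ 1.16000.
Total real return ≈ 15.9997%.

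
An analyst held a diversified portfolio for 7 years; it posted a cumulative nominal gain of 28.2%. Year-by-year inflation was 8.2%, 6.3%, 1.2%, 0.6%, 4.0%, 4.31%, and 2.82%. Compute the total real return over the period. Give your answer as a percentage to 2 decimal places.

-1.85%

Cumulative inflation factor: 1.082 × 1.063 × 1.012 × 1.006 × 1.040 × 1.0431 × 1.0282 ≈ 1.30610.
Nominal growth factor: 1.28200. Real growth factor = 1.28200 / 1.30610 ≈ 0.98155.
Total real return ≈ -1.8451%.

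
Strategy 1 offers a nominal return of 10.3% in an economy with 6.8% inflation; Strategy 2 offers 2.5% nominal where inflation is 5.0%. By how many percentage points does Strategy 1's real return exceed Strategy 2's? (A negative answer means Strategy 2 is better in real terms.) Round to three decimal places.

Strategy 1 real return: 1.103/1.068 − 1 = 3.2772%.
Strategy 2 real return: 1.025/1.050 − 1 = -2.3810%.
Difference: 3.2772 − (-2.3810) = 5.6582 pp.

5.658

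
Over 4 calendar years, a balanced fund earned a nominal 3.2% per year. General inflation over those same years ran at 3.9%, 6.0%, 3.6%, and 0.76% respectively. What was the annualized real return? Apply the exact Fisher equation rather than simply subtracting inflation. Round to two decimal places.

Cumulative inflation factor: 1.039 × 1.060 × 1.036 × 1.0076 ≈ 1.14966.
Nominal growth factor: 1.13428. Real growth factor = 1.13428 / 1.14966 ≈ 0.98662.
Annualized: 0.98662^(1/4) − 1 ≈ -0.00336.

-0.34%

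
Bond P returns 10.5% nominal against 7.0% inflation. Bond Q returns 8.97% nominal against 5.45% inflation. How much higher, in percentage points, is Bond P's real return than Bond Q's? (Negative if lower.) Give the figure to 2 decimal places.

-0.07

Bond P real return: 1.105/1.070 − 1 = 3.271%.
Bond Q real return: 1.0897/1.0545 − 1 = 3.338%.
Difference: 3.271 − 3.338 = -0.067 pp.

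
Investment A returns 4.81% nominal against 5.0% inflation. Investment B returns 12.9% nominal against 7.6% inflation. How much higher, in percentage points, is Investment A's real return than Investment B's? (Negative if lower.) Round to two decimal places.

-5.11

Investment A real return: 1.0481/1.050 − 1 = -0.181%.
Investment B real return: 1.129/1.076 − 1 = 4.926%.
Difference: -0.181 − 4.926 = -5.107 pp.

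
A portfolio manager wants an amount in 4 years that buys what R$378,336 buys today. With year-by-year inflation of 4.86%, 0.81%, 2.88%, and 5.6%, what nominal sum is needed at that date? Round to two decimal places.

R$434,496.23

Cumulative price-level factor: 1.0486 × 1.0081 × 1.0288 × 1.056 ≈ 1.1484400830.
Multiplying R$378,336 by the price-level factor gives the future nominal sum.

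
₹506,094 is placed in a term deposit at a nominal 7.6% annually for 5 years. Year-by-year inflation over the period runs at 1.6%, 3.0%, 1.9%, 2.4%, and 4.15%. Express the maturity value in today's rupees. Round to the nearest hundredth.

Nominal value at maturity: ₹506,094 × (1 + 7.6%)^5 ≈ ₹729,949.05.
Price-level factor over 5 years: 1.016 × 1.030 × 1.019 × 1.024 × 1.0415 ≈ 1.1372720020.
Dividing the nominal maturity value by the price-level factor gives the value in today's money.

₹641,842.10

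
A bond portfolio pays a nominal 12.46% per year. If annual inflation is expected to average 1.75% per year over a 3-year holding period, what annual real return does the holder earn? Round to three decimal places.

10.526%

With constant rates the annual real return is the same each year: (1+12.46%)/(1+1.75%) − 1 = 0.10526.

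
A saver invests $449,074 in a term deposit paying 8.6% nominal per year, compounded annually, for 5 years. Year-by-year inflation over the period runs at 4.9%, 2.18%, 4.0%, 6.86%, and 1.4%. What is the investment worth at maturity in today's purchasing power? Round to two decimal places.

$561,615.63

Nominal value at maturity: $449,074 × (1 + 8.6%)^5 ≈ $678,370.63.
Price-level factor over 5 years: 1.049 × 1.0218 × 1.040 × 1.0686 × 1.014 ≈ 1.2078912930.
The maturity value deflated by that factor is the answer in today's purchasing power.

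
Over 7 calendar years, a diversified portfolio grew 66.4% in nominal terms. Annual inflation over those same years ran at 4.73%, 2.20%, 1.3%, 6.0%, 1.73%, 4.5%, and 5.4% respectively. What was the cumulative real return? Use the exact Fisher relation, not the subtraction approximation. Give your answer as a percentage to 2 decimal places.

Cumulative inflation factor: 1.0473 × 1.0220 × 1.013 × 1.060 × 1.0173 × 1.045 × 1.054 ≈ 1.28778.
Nominal growth factor: 1.66400. Real growth factor = 1.66400 / 1.28778 ≈ 1.29214.
Total real return ≈ 29.2141%.

29.21%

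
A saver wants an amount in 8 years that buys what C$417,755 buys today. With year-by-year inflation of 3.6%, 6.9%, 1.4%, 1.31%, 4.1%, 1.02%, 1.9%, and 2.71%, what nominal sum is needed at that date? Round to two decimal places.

Cumulative price-level factor: 1.036 × 1.069 × 1.014 × 1.0131 × 1.041 × 1.0102 × 1.019 × 1.0271 ≈ 1.2521972275.
The nominal amount required is C$417,755 scaled up by that factor.

C$523,111.65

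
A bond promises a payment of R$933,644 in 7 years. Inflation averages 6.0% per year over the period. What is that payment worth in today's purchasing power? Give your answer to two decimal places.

Price-level factor over 7 years: (1 + 6.0%)^7 ≈ 1.5036302590.
Purchasing power today: R$933,644 divided by that factor.

R$620,926.58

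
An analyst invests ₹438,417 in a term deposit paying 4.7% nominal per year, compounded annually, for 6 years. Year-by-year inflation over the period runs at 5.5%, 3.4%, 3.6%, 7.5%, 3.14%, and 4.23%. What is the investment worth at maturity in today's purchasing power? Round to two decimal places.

Nominal value at maturity: ₹438,417 × (1 + 4.7%)^6 ≈ ₹577,520.59.
Price-level factor over 6 years: 1.055 × 1.034 × 1.036 × 1.075 × 1.0314 × 1.0423 ≈ 1.3060538475.
The maturity value deflated by that factor is the answer in today's purchasing power.

₹442,187.43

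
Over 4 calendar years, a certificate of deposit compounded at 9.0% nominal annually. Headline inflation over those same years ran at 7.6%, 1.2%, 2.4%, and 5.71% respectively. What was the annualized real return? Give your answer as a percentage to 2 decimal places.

4.61%

Cumulative inflation factor: 1.076 × 1.012 × 1.024 × 1.0571 ≈ 1.17872.
Nominal growth factor: 1.41158. Real growth factor = 1.41158 / 1.17872 ≈ 1.19756.
Annualized: 1.19756^(1/4) − 1 ≈ 0.04610.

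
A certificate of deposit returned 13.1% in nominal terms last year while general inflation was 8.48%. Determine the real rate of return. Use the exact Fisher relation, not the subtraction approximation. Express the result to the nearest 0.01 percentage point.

4.26%

Real return via the Fisher equation: (1 + 13.1%)/(1 + 8.48%) − 1 = 1.131/1.0848 − 1 ≈ 0.04259.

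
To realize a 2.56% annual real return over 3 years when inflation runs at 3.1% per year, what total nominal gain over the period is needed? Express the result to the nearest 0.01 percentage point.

18.23%

Required annual nominal rate: (1+2.56%)(1+3.1%) − 1 = 5.73936%.
Cumulative over 3 years: (1 + 0.0573936)^3 − 1 ≈ 0.18225.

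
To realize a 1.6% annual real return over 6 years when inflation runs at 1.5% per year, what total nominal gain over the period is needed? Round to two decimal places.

20.27%

Required annual nominal rate: (1+1.6%)(1+1.5%) − 1 = 3.124%.
Cumulative over 6 years: (1 + 0.03124)^6 − 1 ≈ 0.20270.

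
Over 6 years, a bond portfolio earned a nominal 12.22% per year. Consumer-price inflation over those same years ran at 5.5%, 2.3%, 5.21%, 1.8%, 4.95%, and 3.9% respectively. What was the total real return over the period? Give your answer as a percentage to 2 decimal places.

Cumulative inflation factor: 1.055 × 1.023 × 1.0521 × 1.018 × 1.0495 × 1.039 ≈ 1.26047.
Nominal growth factor: 1.99720. Real growth factor = 1.99720 / 1.26047 ≈ 1.58449.
Total real return ≈ 58.4494%.

58.45%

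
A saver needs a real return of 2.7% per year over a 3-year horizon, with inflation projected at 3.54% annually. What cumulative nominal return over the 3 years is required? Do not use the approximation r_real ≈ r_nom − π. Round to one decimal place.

20.2%

Required annual nominal rate: (1+2.7%)(1+3.54%) − 1 = 6.33558%.
Cumulative over 3 years: (1 + 0.0633558)^3 − 1 ≈ 0.20236.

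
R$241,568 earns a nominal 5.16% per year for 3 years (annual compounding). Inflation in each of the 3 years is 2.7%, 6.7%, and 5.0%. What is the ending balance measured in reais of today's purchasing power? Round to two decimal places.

R$244,155.76

Nominal value at maturity: R$241,568 × (1 + 5.16%)^3 ≈ R$280,925.48.
Price-level factor over 3 years: 1.027 × 1.067 × 1.050 = 1.15059945.
Dividing the nominal maturity value by the price-level factor gives the value in today's money.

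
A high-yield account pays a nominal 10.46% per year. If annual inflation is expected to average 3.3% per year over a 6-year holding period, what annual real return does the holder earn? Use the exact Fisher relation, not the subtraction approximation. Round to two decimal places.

6.93%

With constant rates the annual real return is the same each year: (1+10.46%)/(1+3.3%) − 1 = 0.06931.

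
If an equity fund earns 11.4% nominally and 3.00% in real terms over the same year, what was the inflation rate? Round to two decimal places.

From (1+r_nom) = (1+r_real)(1+π), we get 1+π = (1 + 11.4%)/(1 + 3.00%) = 1.114/1.0300 ≈ 1.08155.
So π ≈ 8.1553%.

8.16%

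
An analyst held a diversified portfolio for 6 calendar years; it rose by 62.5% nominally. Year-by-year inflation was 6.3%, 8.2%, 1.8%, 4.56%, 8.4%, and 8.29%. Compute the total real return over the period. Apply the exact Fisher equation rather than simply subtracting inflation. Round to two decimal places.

Cumulative inflation factor: 1.063 × 1.082 × 1.018 × 1.0456 × 1.084 × 1.0829 ≈ 1.43711.
Nominal growth factor: 1.62500. Real growth factor = 1.62500 / 1.43711 ≈ 1.13074.
Total real return ≈ 13.0738%.

13.07%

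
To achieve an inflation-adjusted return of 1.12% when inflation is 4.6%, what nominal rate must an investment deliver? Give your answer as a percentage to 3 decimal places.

5.772%

By the Fisher equation, 1 + r_nom = (1 + 1.12%)(1 + 4.6%) = 1.0112 × 1.046 = 1.0577152.
So r_nom = 5.77152%.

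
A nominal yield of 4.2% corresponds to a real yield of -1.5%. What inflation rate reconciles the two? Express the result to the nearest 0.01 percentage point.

From (1+r_nom) = (1+r_real)(1+π), we get 1+π = (1 + 4.2%)/(1 − 1.5%) = 1.042/0.985 ≈ 1.05787.
So π ≈ 5.7868%.

5.79%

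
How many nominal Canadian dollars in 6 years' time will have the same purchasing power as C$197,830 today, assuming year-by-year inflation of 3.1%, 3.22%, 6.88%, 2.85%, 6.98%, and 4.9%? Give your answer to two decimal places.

Cumulative price-level factor: 1.031 × 1.0322 × 1.0688 × 1.0285 × 1.0698 × 1.049 ≈ 1.3128083880.
Multiplying C$197,830 by the price-level factor gives the future nominal sum.

C$259,712.88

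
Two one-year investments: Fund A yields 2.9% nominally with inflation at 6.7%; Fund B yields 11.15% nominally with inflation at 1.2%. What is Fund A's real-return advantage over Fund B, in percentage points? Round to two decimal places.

Fund A real return: 1.029/1.067 − 1 = -3.561%.
Fund B real return: 1.1115/1.012 − 1 = 9.832%.
Difference: -3.561 − 9.832 = -13.393 pp.

-13.39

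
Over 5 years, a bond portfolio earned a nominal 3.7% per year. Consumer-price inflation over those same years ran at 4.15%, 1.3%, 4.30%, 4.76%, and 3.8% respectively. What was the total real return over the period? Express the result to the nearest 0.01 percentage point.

0.22%

Cumulative inflation factor: 1.0415 × 1.013 × 1.0430 × 1.0476 × 1.038 ≈ 1.19659.
Nominal growth factor: 1.19921. Real growth factor = 1.19921 / 1.19659 ≈ 1.00219.
Total real return ≈ 0.2185%.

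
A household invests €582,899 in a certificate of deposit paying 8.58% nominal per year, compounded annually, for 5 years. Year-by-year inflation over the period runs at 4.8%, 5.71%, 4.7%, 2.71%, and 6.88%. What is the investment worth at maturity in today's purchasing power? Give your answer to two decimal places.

Nominal value at maturity: €582,899 × (1 + 8.58%)^5 ≈ €879,716.01.
Price-level factor over 5 years: 1.048 × 1.0571 × 1.047 × 1.0271 × 1.0688 ≈ 1.2733072489.
The maturity value deflated by that factor is the answer in today's purchasing power.

€690,890.60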